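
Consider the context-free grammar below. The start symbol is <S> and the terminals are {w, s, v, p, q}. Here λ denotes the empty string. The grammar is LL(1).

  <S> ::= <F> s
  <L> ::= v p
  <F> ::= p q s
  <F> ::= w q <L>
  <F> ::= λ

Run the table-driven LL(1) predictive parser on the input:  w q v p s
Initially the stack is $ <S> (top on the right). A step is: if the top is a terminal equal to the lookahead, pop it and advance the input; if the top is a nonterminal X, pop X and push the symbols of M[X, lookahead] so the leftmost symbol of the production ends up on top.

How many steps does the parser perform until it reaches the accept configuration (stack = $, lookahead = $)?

     Stack        Input        Action
  1  $ <S>        w q v p s $  expand <S> ::= <F> s
  2  $ s <F>      w q v p s $  expand <F> ::= w q <L>
  3  $ s <L> q w  w q v p s $  match w
  4  $ s <L> q    q v p s $    match q
  5  $ s <L>      v p s $      expand <L> ::= v p
  6  $ s p v      v p s $      match v
  7  $ s p        p s $        match p
  8  $ s          s $          match s
Accept reached after 8 steps.

8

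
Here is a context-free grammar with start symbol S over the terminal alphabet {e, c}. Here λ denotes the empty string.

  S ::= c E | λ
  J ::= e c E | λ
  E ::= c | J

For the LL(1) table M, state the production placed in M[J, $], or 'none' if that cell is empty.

FIRST(S) = {λ, c}
FIRST(J) = {λ, e}
FIRST(E) = {λ, c, e}  (via J)
FOLLOW(S) includes $ since S is the start symbol.
FOLLOW(J): in E::=J, the suffix after J is empty, so FOLLOW(J) ⊇ FOLLOW(E) = {$}. Thus FOLLOW(J) = {$}.
FOLLOW(E): in S::=c E, the suffix after E is empty, so FOLLOW(E) ⊇ FOLLOW(S) = {$}; in J::=e c E, the suffix after E is empty, so FOLLOW(E) ⊇ FOLLOW(J) = {$}. Thus FOLLOW(E) = {$}.
For J ::= e c E: FIRST(e c E) = {e}, so it goes in M[J, t] for t ∈ {e}.
For J ::= λ: FIRST(λ) = {λ}, so it goes in M[J, t] for t ∈ {}; since λ ∈ FIRST, also for every t ∈ FOLLOW(J) = {$}.

J ::= λ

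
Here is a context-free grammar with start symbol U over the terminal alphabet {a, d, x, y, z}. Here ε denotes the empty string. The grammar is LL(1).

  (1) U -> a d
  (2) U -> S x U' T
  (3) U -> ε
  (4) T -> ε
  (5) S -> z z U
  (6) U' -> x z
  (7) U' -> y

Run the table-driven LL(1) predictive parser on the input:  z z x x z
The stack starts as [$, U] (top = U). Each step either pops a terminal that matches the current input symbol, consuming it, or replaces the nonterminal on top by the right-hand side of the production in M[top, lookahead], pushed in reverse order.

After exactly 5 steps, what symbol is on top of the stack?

step 1: stack=$ U  input=z z x x z $  — expand U -> S x U' T
step 2: stack=$ T U' x S  input=z z x x z $  — expand S -> z z U
step 3: stack=$ T U' x U z z  input=z z x x z $  — match z
step 4: stack=$ T U' x U z  input=z x x z $  — match z
step 5: stack=$ T U' x U  input=x x z $  — expand U -> ε
Stack after step 5: $ T U' x (top = x).

x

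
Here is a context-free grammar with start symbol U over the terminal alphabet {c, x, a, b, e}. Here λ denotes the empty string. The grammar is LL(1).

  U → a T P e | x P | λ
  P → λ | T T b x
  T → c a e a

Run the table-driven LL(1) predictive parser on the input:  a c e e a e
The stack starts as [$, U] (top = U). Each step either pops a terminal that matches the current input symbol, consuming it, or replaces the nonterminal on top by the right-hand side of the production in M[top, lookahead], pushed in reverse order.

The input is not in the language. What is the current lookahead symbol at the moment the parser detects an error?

     Stack          Input          Action
  1  $ U            a c e e a e $  expand U → a T P e
  2  $ e P T a      a c e e a e $  match a
  3  $ e P T        c e e a e $    expand T → c a e a
  4  $ e P a e a c  c e e a e $    match c
  5  $ e P a e a    e e a e $      error: top is terminal a but lookahead is e

e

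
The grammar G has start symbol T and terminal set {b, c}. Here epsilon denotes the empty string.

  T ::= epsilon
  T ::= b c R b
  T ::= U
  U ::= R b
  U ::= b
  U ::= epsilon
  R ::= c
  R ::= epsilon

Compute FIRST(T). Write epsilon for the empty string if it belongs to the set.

FIRST(R) = {epsilon, c}
FIRST(U) = {epsilon, b, c}  (via R b)
FIRST(T) = {epsilon, b, c}  (via U)

{epsilon, b, c}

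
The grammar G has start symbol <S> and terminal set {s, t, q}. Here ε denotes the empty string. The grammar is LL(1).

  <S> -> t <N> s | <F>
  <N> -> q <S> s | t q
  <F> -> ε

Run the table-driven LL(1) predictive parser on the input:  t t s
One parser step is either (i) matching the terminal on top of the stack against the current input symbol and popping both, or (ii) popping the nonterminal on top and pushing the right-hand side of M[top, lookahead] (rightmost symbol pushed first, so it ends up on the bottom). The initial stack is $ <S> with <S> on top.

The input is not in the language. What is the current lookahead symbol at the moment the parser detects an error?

s

     Stack      Input    Action
  1  $ <S>      t t s $  expand <S> -> t <N> s
  2  $ s <N> t  t t s $  match t
  3  $ s <N>    t s $    expand <N> -> t q
  4  $ s q t    t s $    match t
  5  $ s q      s $      error: top is terminal q but lookahead is s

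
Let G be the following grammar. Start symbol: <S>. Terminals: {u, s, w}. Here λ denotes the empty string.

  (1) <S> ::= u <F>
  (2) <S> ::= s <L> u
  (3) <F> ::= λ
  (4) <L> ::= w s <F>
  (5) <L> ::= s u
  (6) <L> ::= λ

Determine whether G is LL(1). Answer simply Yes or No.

FIRST(<S>) = {s, u}
FIRST(<F>) = {λ}
FIRST(<L>) = {λ, s, w}
FOLLOW(<S>) = {$}
FOLLOW(<F>) = {$, u}
FOLLOW(<L>) = {u}
Each cell of M receives at most one production.

Yes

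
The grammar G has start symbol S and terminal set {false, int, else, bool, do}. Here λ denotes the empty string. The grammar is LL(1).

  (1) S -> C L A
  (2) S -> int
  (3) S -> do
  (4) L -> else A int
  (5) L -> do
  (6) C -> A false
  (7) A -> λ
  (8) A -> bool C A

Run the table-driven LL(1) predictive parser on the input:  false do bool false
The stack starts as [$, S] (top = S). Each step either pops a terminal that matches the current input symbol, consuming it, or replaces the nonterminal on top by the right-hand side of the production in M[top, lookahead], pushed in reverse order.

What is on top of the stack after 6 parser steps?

A

     Stack          Input                  Action
  1  $ S            false do bool false $  expand S -> C L A
  2  $ A L C        false do bool false $  expand C -> A false
  3  $ A L false A  false do bool false $  expand A -> λ
  4  $ A L false    false do bool false $  match false
  5  $ A L          do bool false $        expand L -> do
  6  $ A do         do bool false $        match do
Stack after step 6: $ A (top = A).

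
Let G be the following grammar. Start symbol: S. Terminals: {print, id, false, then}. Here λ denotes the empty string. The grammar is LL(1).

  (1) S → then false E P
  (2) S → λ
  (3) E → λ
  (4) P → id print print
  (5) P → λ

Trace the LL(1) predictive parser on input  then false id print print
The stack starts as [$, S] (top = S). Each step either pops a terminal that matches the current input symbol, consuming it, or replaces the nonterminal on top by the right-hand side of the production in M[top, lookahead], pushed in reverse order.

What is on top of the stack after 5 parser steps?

id

     Stack             Input                        Action
  1  $ S               then false id print print $  expand S → then false E P
  2  $ P E false then  then false id print print $  match then
  3  $ P E false       false id print print $       match false
  4  $ P E             id print print $             expand E → λ
  5  $ P               id print print $             expand P → id print print
Stack after step 5: $ print print id (top = id).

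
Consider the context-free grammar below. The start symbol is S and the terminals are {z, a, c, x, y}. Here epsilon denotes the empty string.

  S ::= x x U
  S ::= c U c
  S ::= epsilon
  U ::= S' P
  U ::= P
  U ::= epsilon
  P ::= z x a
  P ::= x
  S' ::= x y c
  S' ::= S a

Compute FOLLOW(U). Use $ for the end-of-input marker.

{$, a, c}

FIRST(S): from S::=x x U we get {x}; from S::=c U c we get {c}; from S::=epsilon we get {epsilon}. So FIRST(S) = {epsilon, c, x}.
FIRST(P): from P::=z x a we get {z}; from P::=x we get {x}. So FIRST(P) = {x, z}.
FIRST(S'): from S'::=x y c we get {x}; from S'::=S a we get {a, c, x}. So FIRST(S') = {a, c, x}.
FIRST(U): from U::=S' P we get {a, c, x}; from U::=P we get {x, z}; from U::=epsilon we get {epsilon}. So FIRST(U) = {epsilon, a, c, x, z}.
FOLLOW(S) includes $ since S is the start symbol.
FOLLOW(S): in S'::=S a, S is followed by a with FIRST {a}. Thus FOLLOW(S) = {$, a}.
FOLLOW(U): in S::=x x U, the suffix after U is empty, so FOLLOW(U) ⊇ FOLLOW(S) = {$, a}; in S::=c U c, U is followed by c with FIRST {c}. Thus FOLLOW(U) = {$, a, c}.
FOLLOW(P): in U::=S' P, the suffix after P is empty, so FOLLOW(P) ⊇ FOLLOW(U) = {$, a, c}; in U::=P, the suffix after P is empty, so FOLLOW(P) ⊇ FOLLOW(U) = {$, a, c}. Thus FOLLOW(P) = {$, a, c}.
FOLLOW(S'): in U::=S' P, S' is followed by P with FIRST {x, z}. Thus FOLLOW(S') = {x, z}.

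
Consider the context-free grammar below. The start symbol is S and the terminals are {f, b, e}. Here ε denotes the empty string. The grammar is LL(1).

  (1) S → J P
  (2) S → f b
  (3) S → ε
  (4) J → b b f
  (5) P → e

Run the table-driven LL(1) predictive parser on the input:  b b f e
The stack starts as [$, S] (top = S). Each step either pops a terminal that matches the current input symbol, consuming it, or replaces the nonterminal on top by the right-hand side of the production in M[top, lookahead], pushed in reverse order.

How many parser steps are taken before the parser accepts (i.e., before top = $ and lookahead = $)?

     Stack      Input      Action
  1  $ S        b b f e $  expand S → J P
  2  $ P J      b b f e $  expand J → b b f
  3  $ P f b b  b b f e $  match b
  4  $ P f b    b f e $    match b
  5  $ P f      f e $      match f
  6  $ P        e $        expand P → e
  7  $ e        e $        match e
Accept reached after 7 steps.

7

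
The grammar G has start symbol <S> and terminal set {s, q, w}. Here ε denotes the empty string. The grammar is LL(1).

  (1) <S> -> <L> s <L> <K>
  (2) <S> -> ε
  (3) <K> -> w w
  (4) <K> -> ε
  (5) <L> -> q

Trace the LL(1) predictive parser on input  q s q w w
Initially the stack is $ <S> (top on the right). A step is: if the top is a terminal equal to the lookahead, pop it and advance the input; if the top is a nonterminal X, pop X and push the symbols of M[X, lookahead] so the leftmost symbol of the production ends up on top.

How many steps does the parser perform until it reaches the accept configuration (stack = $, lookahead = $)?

     Stack            Input        Action
  1  $ <S>            q s q w w $  expand <S> -> <L> s <L> <K>
  2  $ <K> <L> s <L>  q s q w w $  expand <L> -> q
  3  $ <K> <L> s q    q s q w w $  match q
  4  $ <K> <L> s      s q w w $    match s
  5  $ <K> <L>        q w w $      expand <L> -> q
  6  $ <K> q          q w w $      match q
  7  $ <K>            w w $        expand <K> -> w w
  8  $ w w            w w $        match w
  9  $ w              w $          match w
Accept reached after 9 steps.

9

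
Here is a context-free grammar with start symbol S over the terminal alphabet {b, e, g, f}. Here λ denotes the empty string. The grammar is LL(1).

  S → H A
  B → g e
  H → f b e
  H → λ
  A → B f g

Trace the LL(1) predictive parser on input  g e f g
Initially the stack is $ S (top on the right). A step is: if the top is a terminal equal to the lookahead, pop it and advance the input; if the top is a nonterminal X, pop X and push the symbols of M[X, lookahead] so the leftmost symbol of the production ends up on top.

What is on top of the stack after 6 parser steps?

     Stack      Input      Action
  1  $ S        g e f g $  expand S → H A
  2  $ A H      g e f g $  expand H → λ
  3  $ A        g e f g $  expand A → B f g
  4  $ g f B    g e f g $  expand B → g e
  5  $ g f e g  g e f g $  match g
  6  $ g f e    e f g $    match e
Stack after step 6: $ g f (top = f).

f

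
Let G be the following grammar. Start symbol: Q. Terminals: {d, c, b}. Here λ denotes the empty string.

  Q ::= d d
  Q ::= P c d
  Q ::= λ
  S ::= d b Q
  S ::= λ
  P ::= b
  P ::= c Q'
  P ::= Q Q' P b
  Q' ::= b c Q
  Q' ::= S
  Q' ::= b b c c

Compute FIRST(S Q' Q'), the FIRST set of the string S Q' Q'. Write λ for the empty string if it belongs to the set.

FIRST(S) = {λ, d}
FIRST(Q') = {λ, b, d}  (via S)
FIRST(Q) = {λ, b, c, d}  (via P c d)
FIRST(P) = {b, c, d}  (via Q Q' P b)
FIRST(S Q' Q'): take FIRST of each symbol in turn, carrying on past any symbol whose FIRST contains λ; result {λ, b, d}.

{λ, b, d}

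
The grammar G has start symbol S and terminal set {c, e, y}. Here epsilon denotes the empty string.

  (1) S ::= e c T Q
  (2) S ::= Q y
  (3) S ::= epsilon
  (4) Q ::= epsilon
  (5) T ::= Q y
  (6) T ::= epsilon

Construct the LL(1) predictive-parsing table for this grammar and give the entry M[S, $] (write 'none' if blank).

S ::= epsilon

FIRST(Q): from Q::=epsilon we get {epsilon}. So FIRST(Q) = {epsilon}.
FIRST(S): from S::=e c T Q we get {e}; from S::=Q y we get {y}; from S::=epsilon we get {epsilon}. So FIRST(S) = {epsilon, e, y}.
FIRST(T): from T::=Q y we get {y}; from T::=epsilon we get {epsilon}. So FIRST(T) = {epsilon, y}.
FOLLOW(S) includes $ since S is the start symbol.
FOLLOW(S): S appears on no right-hand side. Thus FOLLOW(S) = {$}.
For S ::= e c T Q: FIRST(e c T Q) = {e}, so it goes in M[S, t] for t ∈ {e}.
For S ::= Q y: FIRST(Q y) = {y}, so it goes in M[S, t] for t ∈ {y}.
For S ::= epsilon: FIRST(epsilon) = {epsilon}, so it goes in M[S, t] for t ∈ {}; since epsilon ∈ FIRST, also for every t ∈ FOLLOW(S) = {$}.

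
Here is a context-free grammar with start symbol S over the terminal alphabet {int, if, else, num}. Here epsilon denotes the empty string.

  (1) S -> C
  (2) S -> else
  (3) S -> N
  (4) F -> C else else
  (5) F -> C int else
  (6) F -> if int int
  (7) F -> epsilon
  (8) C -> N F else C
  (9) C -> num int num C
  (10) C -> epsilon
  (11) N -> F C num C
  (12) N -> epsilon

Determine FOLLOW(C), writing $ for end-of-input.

{$, else, if, int, num}

FIRST(S): from S->C we get {epsilon, else, if, int, num}; from S->else we get {else}; from S->N we get {epsilon, else, if, int, num}. So FIRST(S) = {epsilon, else, if, int, num}.
FIRST(F): from F->C else else we get {else, if, int, num}; from F->C int else we get {else, if, int, num}; from F->if int int we get {if}; from F->epsilon we get {epsilon}. So FIRST(F) = {epsilon, else, if, int, num}.
FIRST(C): from C->N F else C we get {else, if, int, num}; from C->num int num C we get {num}; from C->epsilon we get {epsilon}. So FIRST(C) = {epsilon, else, if, int, num}.
FIRST(N): from N->F C num C we get {else, if, int, num}; from N->epsilon we get {epsilon}. So FIRST(N) = {epsilon, else, if, int, num}.
FOLLOW(S) includes $ since S is the start symbol.
FOLLOW(S): S appears on no right-hand side. Thus FOLLOW(S) = {$}.
FOLLOW(F): in C->N F else C, F is followed by else C with FIRST {else}; in N->F C num C, F is followed by C num C with FIRST {else, if, int, num}. Thus FOLLOW(F) = {else, if, int, num}.
FOLLOW(N): in S->N, the suffix after N is empty, so FOLLOW(N) ⊇ FOLLOW(S) = {$}; in C->N F else C, N is followed by F else C with FIRST {else, if, int, num}. Thus FOLLOW(N) = {$, else, if, int, num}.
FOLLOW(C): in S->C, the suffix after C is empty, so FOLLOW(C) ⊇ FOLLOW(S) = {$}; in F->C else else, C is followed by else else with FIRST {else}; in F->C int else, C is followed by int else with FIRST {int}; in C->N F else C, the suffix after C is empty (adds nothing new); in C->num int num C, the suffix after C is empty (adds nothing new); in N->F C num C (occurrence 1), C is followed by num C with FIRST {num}; in N->F C num C (occurrence 2), the suffix after C is empty, so FOLLOW(C) ⊇ FOLLOW(N) = {$, else, if, int, num}. Thus FOLLOW(C) = {$, else, if, int, num}.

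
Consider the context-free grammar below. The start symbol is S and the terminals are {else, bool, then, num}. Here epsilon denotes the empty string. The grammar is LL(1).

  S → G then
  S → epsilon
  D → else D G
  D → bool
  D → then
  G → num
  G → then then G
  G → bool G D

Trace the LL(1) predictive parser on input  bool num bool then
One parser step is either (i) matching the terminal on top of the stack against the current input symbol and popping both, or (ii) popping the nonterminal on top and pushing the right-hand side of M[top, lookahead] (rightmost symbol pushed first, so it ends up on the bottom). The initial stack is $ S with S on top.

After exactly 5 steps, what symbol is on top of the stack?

D

step 1: stack=$ S  input=bool num bool then $  — expand S → G then
step 2: stack=$ then G  input=bool num bool then $  — expand G → bool G D
step 3: stack=$ then D G bool  input=bool num bool then $  — match bool
step 4: stack=$ then D G  input=num bool then $  — expand G → num
step 5: stack=$ then D num  input=num bool then $  — match num
Stack after step 5: $ then D (top = D).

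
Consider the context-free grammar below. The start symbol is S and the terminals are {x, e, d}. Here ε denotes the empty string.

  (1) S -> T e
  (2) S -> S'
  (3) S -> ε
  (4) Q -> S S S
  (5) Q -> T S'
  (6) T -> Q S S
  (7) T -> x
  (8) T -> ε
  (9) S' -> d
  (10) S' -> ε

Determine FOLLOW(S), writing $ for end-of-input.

FIRST(S') = {ε, d}
FIRST(S) = {ε, d, e, x}  (via T e, S')
FIRST(Q) = {ε, d, e, x}  (via S S S, T S')
FIRST(T) = {ε, d, e, x}  (via Q S S)
FOLLOW(S) includes $ since S is the start symbol.
FOLLOW(S): in Q->S S S (occurrence 1), S is followed by S S with FIRST {ε, d, e, x}; in Q->S S S (occurrence 1), the suffix after S is nullable, so FOLLOW(S) ⊇ FOLLOW(Q) = {d, e, x}; in Q->S S S (occurrence 2), S is followed by S with FIRST {ε, d, e, x}; in Q->S S S (occurrence 2), the suffix after S is nullable, so FOLLOW(S) ⊇ FOLLOW(Q) = {d, e, x}; in Q->S S S (occurrence 3), the suffix after S is empty, so FOLLOW(S) ⊇ FOLLOW(Q) = {d, e, x}; in T->Q S S (occurrence 1), S is followed by S with FIRST {ε, d, e, x}; in T->Q S S (occurrence 1), the suffix after S is nullable, so FOLLOW(S) ⊇ FOLLOW(T) = {d, e, x}; in T->Q S S (occurrence 2), the suffix after S is empty, so FOLLOW(S) ⊇ FOLLOW(T) = {d, e, x}. Thus FOLLOW(S) = {$, d, e, x}.
FOLLOW(Q): in T->Q S S, Q is followed by S S with FIRST {ε, d, e, x}; in T->Q S S, the suffix after Q is nullable, so FOLLOW(Q) ⊇ FOLLOW(T) = {d, e, x}. Thus FOLLOW(Q) = {d, e, x}.
FOLLOW(T): in S->T e, T is followed by e with FIRST {e}; in Q->T S', T is followed by S' with FIRST {ε, d}; in Q->T S', the suffix after T is nullable, so FOLLOW(T) ⊇ FOLLOW(Q) = {d, e, x}. Thus FOLLOW(T) = {d, e, x}.
FOLLOW(S'): in S->S', the suffix after S' is empty, so FOLLOW(S') ⊇ FOLLOW(S) = {$, d, e, x}; in Q->T S', the suffix after S' is empty, so FOLLOW(S') ⊇ FOLLOW(Q) = {d, e, x}. Thus FOLLOW(S') = {$, d, e, x}.

{$, d, e, x}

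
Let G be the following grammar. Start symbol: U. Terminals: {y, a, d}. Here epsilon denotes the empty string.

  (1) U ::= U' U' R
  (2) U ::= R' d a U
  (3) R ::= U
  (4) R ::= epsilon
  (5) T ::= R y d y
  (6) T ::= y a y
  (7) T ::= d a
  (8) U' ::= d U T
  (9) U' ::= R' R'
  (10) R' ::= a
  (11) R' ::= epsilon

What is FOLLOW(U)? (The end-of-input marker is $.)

FIRST(R') = {epsilon, a}
FIRST(U') = {epsilon, a, d}  (via R' R')
FIRST(U) = {epsilon, a, d}  (via U' U' R, R' d a U)
FIRST(R) = {epsilon, a, d}  (via U)
FIRST(T) = {a, d, y}  (via R y d y)
FOLLOW(U) includes $ since U is the start symbol.
FOLLOW(U): in U::=R' d a U, the suffix after U is empty (adds nothing new); in R::=U, the suffix after U is empty, so FOLLOW(U) ⊇ FOLLOW(R) = {$, a, d, y}; in U'::=d U T, U is followed by T with FIRST {a, d, y}. Thus FOLLOW(U) = {$, a, d, y}.
FOLLOW(R): in U::=U' U' R, the suffix after R is empty, so FOLLOW(R) ⊇ FOLLOW(U) = {$, a, d, y}; in T::=R y d y, R is followed by y d y with FIRST {y}. Thus FOLLOW(R) = {$, a, d, y}.
FOLLOW(U'): in U::=U' U' R (occurrence 1), U' is followed by U' R with FIRST {epsilon, a, d}; in U::=U' U' R (occurrence 1), the suffix after U' is nullable, so FOLLOW(U') ⊇ FOLLOW(U) = {$, a, d, y}; in U::=U' U' R (occurrence 2), U' is followed by R with FIRST {epsilon, a, d}; in U::=U' U' R (occurrence 2), the suffix after U' is nullable, so FOLLOW(U') ⊇ FOLLOW(U) = {$, a, d, y}. Thus FOLLOW(U') = {$, a, d, y}.
FOLLOW(T): in U'::=d U T, the suffix after T is empty, so FOLLOW(T) ⊇ FOLLOW(U') = {$, a, d, y}. Thus FOLLOW(T) = {$, a, d, y}.
FOLLOW(R'): in U::=R' d a U, R' is followed by d a U with FIRST {d}; in U'::=R' R' (occurrence 1), R' is followed by R' with FIRST {epsilon, a}; in U'::=R' R' (occurrence 1), the suffix after R' is nullable, so FOLLOW(R') ⊇ FOLLOW(U') = {$, a, d, y}; in U'::=R' R' (occurrence 2), the suffix after R' is empty, so FOLLOW(R') ⊇ FOLLOW(U') = {$, a, d, y}. Thus FOLLOW(R') = {$, a, d, y}.

{$, a, d, y}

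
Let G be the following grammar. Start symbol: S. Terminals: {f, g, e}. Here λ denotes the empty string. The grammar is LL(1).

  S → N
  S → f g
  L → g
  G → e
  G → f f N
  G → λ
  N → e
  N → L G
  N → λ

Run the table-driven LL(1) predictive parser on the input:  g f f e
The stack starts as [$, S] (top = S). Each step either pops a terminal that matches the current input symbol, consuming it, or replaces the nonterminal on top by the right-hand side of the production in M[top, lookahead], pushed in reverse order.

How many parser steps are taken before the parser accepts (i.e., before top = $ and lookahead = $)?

9

step 1: stack=$ S  input=g f f e $  — expand S → N
step 2: stack=$ N  input=g f f e $  — expand N → L G
step 3: stack=$ G L  input=g f f e $  — expand L → g
step 4: stack=$ G g  input=g f f e $  — match g
step 5: stack=$ G  input=f f e $  — expand G → f f N
step 6: stack=$ N f f  input=f f e $  — match f
step 7: stack=$ N f  input=f e $  — match f
step 8: stack=$ N  input=e $  — expand N → e
step 9: stack=$ e  input=e $  — match e
Accept reached after 9 steps.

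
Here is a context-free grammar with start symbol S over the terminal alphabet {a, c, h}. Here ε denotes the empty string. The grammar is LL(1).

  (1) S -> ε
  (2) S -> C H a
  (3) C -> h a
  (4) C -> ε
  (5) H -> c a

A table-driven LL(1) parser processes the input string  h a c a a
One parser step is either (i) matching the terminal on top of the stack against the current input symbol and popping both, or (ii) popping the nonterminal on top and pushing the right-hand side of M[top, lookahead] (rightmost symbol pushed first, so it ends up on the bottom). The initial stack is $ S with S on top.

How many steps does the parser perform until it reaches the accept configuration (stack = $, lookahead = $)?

step 1: stack=$ S  input=h a c a a $  — expand S -> C H a
step 2: stack=$ a H C  input=h a c a a $  — expand C -> h a
step 3: stack=$ a H a h  input=h a c a a $  — match h
step 4: stack=$ a H a  input=a c a a $  — match a
step 5: stack=$ a H  input=c a a $  — expand H -> c a
step 6: stack=$ a a c  input=c a a $  — match c
step 7: stack=$ a a  input=a a $  — match a
step 8: stack=$ a  input=a $  — match a
Accept reached after 8 steps.

8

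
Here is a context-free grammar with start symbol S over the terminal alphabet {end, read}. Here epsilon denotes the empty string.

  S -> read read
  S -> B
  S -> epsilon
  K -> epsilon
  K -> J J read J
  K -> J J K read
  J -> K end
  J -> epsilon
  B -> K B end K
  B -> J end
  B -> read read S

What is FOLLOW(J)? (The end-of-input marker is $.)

{$, end, read}

FIRST(S): from S->read read we get {read}; from S->B we get {end, read}; from S->epsilon we get {epsilon}. So FIRST(S) = {epsilon, end, read}.
FIRST(K): from K->epsilon we get {epsilon}; from K->J J read J we get {end, read}; from K->J J K read we get {end, read}. So FIRST(K) = {epsilon, end, read}.
FIRST(J): from J->K end we get {end, read}; from J->epsilon we get {epsilon}. So FIRST(J) = {epsilon, end, read}.
FIRST(B): from B->K B end K we get {end, read}; from B->J end we get {end, read}; from B->read read S we get {read}. So FIRST(B) = {end, read}.
FOLLOW(S) includes $ since S is the start symbol.
FOLLOW(S): in B->read read S, the suffix after S is empty, so FOLLOW(S) ⊇ FOLLOW(B) = {$, end}. Thus FOLLOW(S) = {$, end}.
FOLLOW(B): in S->B, the suffix after B is empty, so FOLLOW(B) ⊇ FOLLOW(S) = {$, end}; in B->K B end K, B is followed by end K with FIRST {end}. Thus FOLLOW(B) = {$, end}.
FOLLOW(K): in K->J J K read, K is followed by read with FIRST {read}; in J->K end, K is followed by end with FIRST {end}; in B->K B end K (occurrence 1), K is followed by B end K with FIRST {end, read}; in B->K B end K (occurrence 2), the suffix after K is empty, so FOLLOW(K) ⊇ FOLLOW(B) = {$, end}. Thus FOLLOW(K) = {$, end, read}.
FOLLOW(J): in K->J J read J (occurrence 1), J is followed by J read J with FIRST {end, read}; in K->J J read J (occurrence 2), J is followed by read J with FIRST {read}; in K->J J read J (occurrence 3), the suffix after J is empty, so FOLLOW(J) ⊇ FOLLOW(K) = {$, end, read}; in K->J J K read (occurrence 1), J is followed by J K read with FIRST {end, read}; in K->J J K read (occurrence 2), J is followed by K read with FIRST {end, read}; in B->J end, J is followed by end with FIRST {end}. Thus FOLLOW(J) = {$, end, read}.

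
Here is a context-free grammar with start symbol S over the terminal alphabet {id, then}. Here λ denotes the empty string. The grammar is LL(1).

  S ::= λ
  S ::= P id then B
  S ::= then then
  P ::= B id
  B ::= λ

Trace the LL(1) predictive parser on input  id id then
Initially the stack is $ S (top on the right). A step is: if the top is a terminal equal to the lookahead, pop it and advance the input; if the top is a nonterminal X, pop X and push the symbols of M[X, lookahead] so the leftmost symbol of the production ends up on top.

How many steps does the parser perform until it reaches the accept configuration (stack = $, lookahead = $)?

7

     Stack             Input         Action
  1  $ S               id id then $  expand S ::= P id then B
  2  $ B then id P     id id then $  expand P ::= B id
  3  $ B then id id B  id id then $  expand B ::= λ
  4  $ B then id id    id id then $  match id
  5  $ B then id       id then $     match id
  6  $ B then          then $        match then
  7  $ B               $             expand B ::= λ
Accept reached after 7 steps.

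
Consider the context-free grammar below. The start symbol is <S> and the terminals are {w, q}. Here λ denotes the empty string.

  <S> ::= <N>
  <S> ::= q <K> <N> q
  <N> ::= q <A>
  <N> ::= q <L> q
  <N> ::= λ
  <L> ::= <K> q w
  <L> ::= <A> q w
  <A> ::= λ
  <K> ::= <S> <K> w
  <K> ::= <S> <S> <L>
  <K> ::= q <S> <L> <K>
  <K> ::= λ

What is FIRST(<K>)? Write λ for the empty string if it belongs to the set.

{λ, q, w}

FIRST(<N>) = {λ, q}
FIRST(<A>) = {λ}
FIRST(<S>) = {λ, q}  (via <N>)
FIRST(<L>) = {q, w}  (via <K> q w, <A> q w)
FIRST(<K>) = {λ, q, w}  (via <S> <K> w, <S> <S> <L>)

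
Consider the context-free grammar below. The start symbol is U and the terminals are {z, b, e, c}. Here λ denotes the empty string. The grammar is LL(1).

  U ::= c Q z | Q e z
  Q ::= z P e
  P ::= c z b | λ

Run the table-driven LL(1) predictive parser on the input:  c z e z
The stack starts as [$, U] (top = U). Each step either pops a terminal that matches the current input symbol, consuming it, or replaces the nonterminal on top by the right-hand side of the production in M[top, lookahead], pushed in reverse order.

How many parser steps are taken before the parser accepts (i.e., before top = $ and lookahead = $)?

7

step 1: stack=$ U  input=c z e z $  — expand U ::= c Q z
step 2: stack=$ z Q c  input=c z e z $  — match c
step 3: stack=$ z Q  input=z e z $  — expand Q ::= z P e
step 4: stack=$ z e P z  input=z e z $  — match z
step 5: stack=$ z e P  input=e z $  — expand P ::= λ
step 6: stack=$ z e  input=e z $  — match e
step 7: stack=$ z  input=z $  — match z
Accept reached after 7 steps.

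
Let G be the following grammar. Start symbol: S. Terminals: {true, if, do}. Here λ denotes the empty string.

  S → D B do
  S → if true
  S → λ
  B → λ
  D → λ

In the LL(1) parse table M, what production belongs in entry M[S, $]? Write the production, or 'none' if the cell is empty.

FIRST(B) = {λ}
FIRST(D) = {λ}
FIRST(S) = {λ, do, if}  (via D B do)
FOLLOW(S) includes $ since S is the start symbol.
FOLLOW(S): S appears on no right-hand side. Thus FOLLOW(S) = {$}.
For S → D B do: FIRST(D B do) = {do}, so it goes in M[S, t] for t ∈ {do}.
For S → if true: FIRST(if true) = {if}, so it goes in M[S, t] for t ∈ {if}.
For S → λ: FIRST(λ) = {λ}, so it goes in M[S, t] for t ∈ {}; since λ ∈ FIRST, also for every t ∈ FOLLOW(S) = {$}.

S → λ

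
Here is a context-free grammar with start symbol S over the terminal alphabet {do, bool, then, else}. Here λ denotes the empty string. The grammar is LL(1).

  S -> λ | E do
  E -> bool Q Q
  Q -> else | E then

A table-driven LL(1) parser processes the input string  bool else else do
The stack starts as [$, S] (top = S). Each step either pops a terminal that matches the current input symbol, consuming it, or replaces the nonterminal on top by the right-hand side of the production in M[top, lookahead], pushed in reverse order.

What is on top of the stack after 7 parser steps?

step 1: stack=$ S  input=bool else else do $  — expand S -> E do
step 2: stack=$ do E  input=bool else else do $  — expand E -> bool Q Q
step 3: stack=$ do Q Q bool  input=bool else else do $  — match bool
step 4: stack=$ do Q Q  input=else else do $  — expand Q -> else
step 5: stack=$ do Q else  input=else else do $  — match else
step 6: stack=$ do Q  input=else do $  — expand Q -> else
step 7: stack=$ do else  input=else do $  — match else
Stack after step 7: $ do (top = do).

do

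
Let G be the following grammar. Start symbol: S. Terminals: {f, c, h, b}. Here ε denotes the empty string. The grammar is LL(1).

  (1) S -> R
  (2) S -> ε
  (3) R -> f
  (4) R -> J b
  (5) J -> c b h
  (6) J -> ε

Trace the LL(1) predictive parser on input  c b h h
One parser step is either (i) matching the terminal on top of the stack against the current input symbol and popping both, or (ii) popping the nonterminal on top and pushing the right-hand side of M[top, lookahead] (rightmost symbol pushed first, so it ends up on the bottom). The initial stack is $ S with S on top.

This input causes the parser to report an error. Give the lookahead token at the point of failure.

step 1: stack=$ S  input=c b h h $  — expand S -> R
step 2: stack=$ R  input=c b h h $  — expand R -> J b
step 3: stack=$ b J  input=c b h h $  — expand J -> c b h
step 4: stack=$ b h b c  input=c b h h $  — match c
step 5: stack=$ b h b  input=b h h $  — match b
step 6: stack=$ b h  input=h h $  — match h
step 7: stack=$ b  input=h $  — error: top is terminal b but lookahead is h

h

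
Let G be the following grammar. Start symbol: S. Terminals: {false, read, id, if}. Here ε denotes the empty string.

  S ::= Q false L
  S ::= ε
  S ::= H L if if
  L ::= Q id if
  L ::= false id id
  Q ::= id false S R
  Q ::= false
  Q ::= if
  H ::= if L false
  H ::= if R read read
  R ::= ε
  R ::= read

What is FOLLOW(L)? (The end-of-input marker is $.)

FIRST(Q) = {false, id, if}
FIRST(H) = {if}
FIRST(R) = {ε, read}
FIRST(S) = {ε, false, id, if}  (via Q false L, H L if if)
FIRST(L) = {false, id, if}  (via Q id if)
FOLLOW(S) includes $ since S is the start symbol.
FOLLOW(Q): in S::=Q false L, Q is followed by false L with FIRST {false}; in L::=Q id if, Q is followed by id if with FIRST {id}. Thus FOLLOW(Q) = {false, id}.
FOLLOW(S): in Q::=id false S R, S is followed by R with FIRST {ε, read}; in Q::=id false S R, the suffix after S is nullable, so FOLLOW(S) ⊇ FOLLOW(Q) = {false, id}. Thus FOLLOW(S) = {$, false, id, read}.
FOLLOW(L): in S::=Q false L, the suffix after L is empty, so FOLLOW(L) ⊇ FOLLOW(S) = {$, false, id, read}; in S::=H L if if, L is followed by if if with FIRST {if}; in H::=if L false, L is followed by false with FIRST {false}. Thus FOLLOW(L) = {$, false, id, if, read}.
FOLLOW(H): in S::=H L if if, H is followed by L if if with FIRST {false, id, if}. Thus FOLLOW(H) = {false, id, if}.
FOLLOW(R): in Q::=id false S R, the suffix after R is empty, so FOLLOW(R) ⊇ FOLLOW(Q) = {false, id}; in H::=if R read read, R is followed by read read with FIRST {read}. Thus FOLLOW(R) = {false, id, read}.

{$, false, id, if, read}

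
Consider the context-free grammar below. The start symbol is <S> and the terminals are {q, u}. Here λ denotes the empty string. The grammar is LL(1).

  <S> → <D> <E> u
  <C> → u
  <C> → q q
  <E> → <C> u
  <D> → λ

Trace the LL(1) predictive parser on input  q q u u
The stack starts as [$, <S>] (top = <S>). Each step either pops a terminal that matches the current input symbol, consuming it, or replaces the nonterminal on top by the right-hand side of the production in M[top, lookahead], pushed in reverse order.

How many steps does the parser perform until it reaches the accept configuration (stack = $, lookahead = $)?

8

     Stack        Input      Action
  1  $ <S>        q q u u $  expand <S> → <D> <E> u
  2  $ u <E> <D>  q q u u $  expand <D> → λ
  3  $ u <E>      q q u u $  expand <E> → <C> u
  4  $ u u <C>    q q u u $  expand <C> → q q
  5  $ u u q q    q q u u $  match q
  6  $ u u q      q u u $    match q
  7  $ u u        u u $      match u
  8  $ u          u $        match u
Accept reached after 8 steps.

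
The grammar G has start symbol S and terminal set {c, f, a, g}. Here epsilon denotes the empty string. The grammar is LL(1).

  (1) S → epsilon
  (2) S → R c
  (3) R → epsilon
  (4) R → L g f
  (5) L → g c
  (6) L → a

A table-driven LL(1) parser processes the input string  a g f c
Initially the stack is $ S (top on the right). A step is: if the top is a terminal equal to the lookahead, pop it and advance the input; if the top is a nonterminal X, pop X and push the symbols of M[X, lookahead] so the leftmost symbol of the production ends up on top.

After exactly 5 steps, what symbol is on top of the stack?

step 1: stack=$ S  input=a g f c $  — expand S → R c
step 2: stack=$ c R  input=a g f c $  — expand R → L g f
step 3: stack=$ c f g L  input=a g f c $  — expand L → a
step 4: stack=$ c f g a  input=a g f c $  — match a
step 5: stack=$ c f g  input=g f c $  — match g
Stack after step 5: $ c f (top = f).

f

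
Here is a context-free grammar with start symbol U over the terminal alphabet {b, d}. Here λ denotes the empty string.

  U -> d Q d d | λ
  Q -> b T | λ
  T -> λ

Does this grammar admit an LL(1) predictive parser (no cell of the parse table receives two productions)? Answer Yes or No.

Yes

FIRST(U) = {λ, d}
FIRST(Q) = {λ, b}
FIRST(T) = {λ}
FOLLOW(U) = {$}
FOLLOW(Q) = {d}
FOLLOW(T) = {d}
Each cell of M receives at most one production.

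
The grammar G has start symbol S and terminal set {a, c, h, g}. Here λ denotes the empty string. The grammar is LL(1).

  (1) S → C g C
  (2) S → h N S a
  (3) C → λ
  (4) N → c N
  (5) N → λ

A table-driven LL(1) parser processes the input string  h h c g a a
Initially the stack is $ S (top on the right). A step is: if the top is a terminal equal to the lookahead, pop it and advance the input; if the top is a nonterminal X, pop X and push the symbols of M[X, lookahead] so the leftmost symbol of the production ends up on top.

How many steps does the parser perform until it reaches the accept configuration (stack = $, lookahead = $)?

14

step 1: stack=$ S  input=h h c g a a $  — expand S → h N S a
step 2: stack=$ a S N h  input=h h c g a a $  — match h
step 3: stack=$ a S N  input=h c g a a $  — expand N → λ
step 4: stack=$ a S  input=h c g a a $  — expand S → h N S a
step 5: stack=$ a a S N h  input=h c g a a $  — match h
step 6: stack=$ a a S N  input=c g a a $  — expand N → c N
step 7: stack=$ a a S N c  input=c g a a $  — match c
step 8: stack=$ a a S N  input=g a a $  — expand N → λ
step 9: stack=$ a a S  input=g a a $  — expand S → C g C
step 10: stack=$ a a C g C  input=g a a $  — expand C → λ
step 11: stack=$ a a C g  input=g a a $  — match g
step 12: stack=$ a a C  input=a a $  — expand C → λ
step 13: stack=$ a a  input=a a $  — match a
step 14: stack=$ a  input=a $  — match a
Accept reached after 14 steps.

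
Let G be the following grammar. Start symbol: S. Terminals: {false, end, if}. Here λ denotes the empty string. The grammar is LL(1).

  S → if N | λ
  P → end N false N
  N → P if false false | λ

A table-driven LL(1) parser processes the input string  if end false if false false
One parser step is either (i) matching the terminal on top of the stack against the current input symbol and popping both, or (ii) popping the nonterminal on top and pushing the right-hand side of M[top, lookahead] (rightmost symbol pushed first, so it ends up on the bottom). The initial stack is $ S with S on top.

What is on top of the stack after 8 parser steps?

step 1: stack=$ S  input=if end false if false false $  — expand S → if N
step 2: stack=$ N if  input=if end false if false false $  — match if
step 3: stack=$ N  input=end false if false false $  — expand N → P if false false
step 4: stack=$ false false if P  input=end false if false false $  — expand P → end N false N
step 5: stack=$ false false if N false N end  input=end false if false false $  — match end
step 6: stack=$ false false if N false N  input=false if false false $  — expand N → λ
step 7: stack=$ false false if N false  input=false if false false $  — match false
step 8: stack=$ false false if N  input=if false false $  — expand N → λ
Stack after step 8: $ false false if (top = if).

if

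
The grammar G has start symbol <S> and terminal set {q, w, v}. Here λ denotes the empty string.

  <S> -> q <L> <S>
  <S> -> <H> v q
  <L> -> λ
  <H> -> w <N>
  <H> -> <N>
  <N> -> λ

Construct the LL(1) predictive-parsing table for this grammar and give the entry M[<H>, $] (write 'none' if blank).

none

FIRST(<L>): from <L>->λ we get {λ}. So FIRST(<L>) = {λ}.
FIRST(<N>): from <N>->λ we get {λ}. So FIRST(<N>) = {λ}.
FIRST(<H>): from <H>->w <N> we get {w}; from <H>-><N> we get {λ}. So FIRST(<H>) = {λ, w}.
FIRST(<S>): from <S>->q <L> <S> we get {q}; from <S>-><H> v q we get {v, w}. So FIRST(<S>) = {q, v, w}.
FOLLOW(<S>) includes $ since <S> is the start symbol.
FOLLOW(<H>): in <S>-><H> v q, <H> is followed by v q with FIRST {v}. Thus FOLLOW(<H>) = {v}.
For <H> -> w <N>: FIRST(w <N>) = {w}, so it goes in M[<H>, t] for t ∈ {w}.
For <H> -> <N>: FIRST(<N>) = {λ}, so it goes in M[<H>, t] for t ∈ {}; since λ ∈ FIRST, also for every t ∈ FOLLOW(<H>) = {v}.
None of these place a production in M[<H>, $].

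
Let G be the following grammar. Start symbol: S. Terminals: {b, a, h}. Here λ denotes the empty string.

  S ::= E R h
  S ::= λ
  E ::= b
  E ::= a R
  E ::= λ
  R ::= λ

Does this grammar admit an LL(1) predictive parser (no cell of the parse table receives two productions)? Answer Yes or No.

FIRST(S) = {λ, a, b, h}
FIRST(E) = {λ, a, b}
FIRST(R) = {λ}
FOLLOW(S) = {$}
FOLLOW(E) = {h}
FOLLOW(R) = {h}
Each cell of M receives at most one production.

Yes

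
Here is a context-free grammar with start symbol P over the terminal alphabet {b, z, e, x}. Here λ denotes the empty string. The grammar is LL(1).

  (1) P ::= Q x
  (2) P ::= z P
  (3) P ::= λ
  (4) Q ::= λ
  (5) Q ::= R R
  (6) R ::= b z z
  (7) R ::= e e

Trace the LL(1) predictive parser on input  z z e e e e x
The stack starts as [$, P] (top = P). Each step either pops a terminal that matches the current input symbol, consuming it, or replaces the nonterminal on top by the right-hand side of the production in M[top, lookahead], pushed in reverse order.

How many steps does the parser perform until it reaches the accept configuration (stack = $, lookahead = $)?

13

step 1: stack=$ P  input=z z e e e e x $  — expand P ::= z P
step 2: stack=$ P z  input=z z e e e e x $  — match z
step 3: stack=$ P  input=z e e e e x $  — expand P ::= z P
step 4: stack=$ P z  input=z e e e e x $  — match z
step 5: stack=$ P  input=e e e e x $  — expand P ::= Q x
step 6: stack=$ x Q  input=e e e e x $  — expand Q ::= R R
step 7: stack=$ x R R  input=e e e e x $  — expand R ::= e e
step 8: stack=$ x R e e  input=e e e e x $  — match e
step 9: stack=$ x R e  input=e e e x $  — match e
step 10: stack=$ x R  input=e e x $  — expand R ::= e e
step 11: stack=$ x e e  input=e e x $  — match e
step 12: stack=$ x e  input=e x $  — match e
step 13: stack=$ x  input=x $  — match x
Accept reached after 13 steps.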